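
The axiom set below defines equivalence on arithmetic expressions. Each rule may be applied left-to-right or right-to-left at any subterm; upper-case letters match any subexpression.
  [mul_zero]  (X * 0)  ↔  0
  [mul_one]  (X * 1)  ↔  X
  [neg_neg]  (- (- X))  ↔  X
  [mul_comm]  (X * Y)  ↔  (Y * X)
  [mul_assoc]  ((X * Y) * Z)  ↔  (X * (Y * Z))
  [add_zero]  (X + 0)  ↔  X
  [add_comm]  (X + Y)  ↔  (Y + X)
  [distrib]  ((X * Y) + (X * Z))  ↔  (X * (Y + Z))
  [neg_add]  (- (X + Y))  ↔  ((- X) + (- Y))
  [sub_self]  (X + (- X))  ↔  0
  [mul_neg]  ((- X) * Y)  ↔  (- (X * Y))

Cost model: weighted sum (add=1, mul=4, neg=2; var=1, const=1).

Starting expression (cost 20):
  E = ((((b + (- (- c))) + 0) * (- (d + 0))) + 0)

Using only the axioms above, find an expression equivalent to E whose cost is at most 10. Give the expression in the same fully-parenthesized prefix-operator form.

1. [neg_neg →] (- (- c))  →  c;  E = ((((b + c) + 0) * (- (d + 0))) + 0)
2. [add_zero →] (d + 0)  →  d;  E = ((((b + c) + 0) * (- d)) + 0)
3. [add_zero →] ((b + c) + 0)  →  (b + c);  E = (((b + c) * (- d)) + 0)
4. [add_zero →] (((b + c) * (- d)) + 0)  →  ((b + c) * (- d));  cost 10 ≤ 10, done

((b + c) * (- d))   [cost 10]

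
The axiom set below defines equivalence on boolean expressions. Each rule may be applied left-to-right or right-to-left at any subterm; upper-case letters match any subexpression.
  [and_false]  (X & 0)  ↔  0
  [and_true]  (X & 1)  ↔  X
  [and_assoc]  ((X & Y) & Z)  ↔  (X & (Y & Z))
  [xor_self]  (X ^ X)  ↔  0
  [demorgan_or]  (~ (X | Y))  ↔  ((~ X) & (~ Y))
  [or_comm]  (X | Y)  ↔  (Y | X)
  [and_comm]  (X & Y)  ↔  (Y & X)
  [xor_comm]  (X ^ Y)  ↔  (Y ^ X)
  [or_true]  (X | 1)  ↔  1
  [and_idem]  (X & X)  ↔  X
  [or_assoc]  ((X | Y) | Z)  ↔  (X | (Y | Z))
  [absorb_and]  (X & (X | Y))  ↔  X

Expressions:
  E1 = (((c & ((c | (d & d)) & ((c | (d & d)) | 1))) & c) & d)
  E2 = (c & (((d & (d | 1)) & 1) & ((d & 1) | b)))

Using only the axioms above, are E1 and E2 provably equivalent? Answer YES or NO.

(1) ((c | (d & d)) & ((c | (d & d)) | 1))  =[absorb_and →]=  (c | (d & d))    ⊢ (((c & (c | (d & d))) & c) & d)
(2) (d & d)  =[and_idem →]=  d    ⊢ (((c & (c | d)) & c) & d)
(3) (c & (c | d))  =[absorb_and →]=  c    ⊢ ((c & c) & d)
(4) (c & c)  =[and_idem →]=  c    ⊢ (c & d)
(5) d  =[and_true ←]=  (d & 1)    ⊢ (c & (d & 1))
(6) (d & 1)  =[absorb_and ←]=  ((d & 1) & ((d & 1) | b))    ⊢ (c & ((d & 1) & ((d & 1) | b)))
(7) d  =[absorb_and ←]=  (d & (d | 1))    ⊢ E2

YES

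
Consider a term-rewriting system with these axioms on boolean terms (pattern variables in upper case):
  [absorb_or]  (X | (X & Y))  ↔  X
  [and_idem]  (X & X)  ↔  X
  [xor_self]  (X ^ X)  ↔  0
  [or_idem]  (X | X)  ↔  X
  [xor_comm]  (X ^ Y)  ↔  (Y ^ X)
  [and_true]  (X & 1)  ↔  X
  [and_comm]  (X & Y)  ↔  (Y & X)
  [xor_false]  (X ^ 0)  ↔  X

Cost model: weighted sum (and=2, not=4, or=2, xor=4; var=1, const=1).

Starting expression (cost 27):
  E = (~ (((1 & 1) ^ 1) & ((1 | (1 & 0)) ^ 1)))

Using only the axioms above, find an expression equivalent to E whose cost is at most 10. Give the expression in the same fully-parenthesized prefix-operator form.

(~ (1 ^ 1))   [cost 10]

1. [and_idem →] (1 & 1)  →  1;  E = (~ ((1 ^ 1) & ((1 | (1 & 0)) ^ 1)))
2. [absorb_or →] (1 | (1 & 0))  →  1;  E = (~ ((1 ^ 1) & (1 ^ 1)))
3. [and_idem →] ((1 ^ 1) & (1 ^ 1))  →  (1 ^ 1);  cost 10 ≤ 10, done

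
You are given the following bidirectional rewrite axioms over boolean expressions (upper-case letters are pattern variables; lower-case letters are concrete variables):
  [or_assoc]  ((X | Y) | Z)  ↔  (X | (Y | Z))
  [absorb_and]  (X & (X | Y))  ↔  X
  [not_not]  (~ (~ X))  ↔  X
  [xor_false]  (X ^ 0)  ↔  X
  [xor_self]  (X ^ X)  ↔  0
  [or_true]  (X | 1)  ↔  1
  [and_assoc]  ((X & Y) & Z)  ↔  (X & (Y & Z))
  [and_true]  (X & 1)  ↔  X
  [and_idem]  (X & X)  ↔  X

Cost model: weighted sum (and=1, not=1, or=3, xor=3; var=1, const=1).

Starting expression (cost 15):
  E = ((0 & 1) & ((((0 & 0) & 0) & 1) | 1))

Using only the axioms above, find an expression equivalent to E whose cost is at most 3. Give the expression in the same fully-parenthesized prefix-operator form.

(0 & 1)   [cost 3]

(1) (0 & 0)  =[and_idem →]=  0    ⊢ ((0 & 1) & (((0 & 0) & 1) | 1))
(2) (0 & 0)  =[and_idem →]=  0    ⊢ ((0 & 1) & ((0 & 1) | 1))
(3) ((0 & 1) & ((0 & 1) | 1))  =[absorb_and →]=  (0 & 1)    ⊢ cost 3, within 3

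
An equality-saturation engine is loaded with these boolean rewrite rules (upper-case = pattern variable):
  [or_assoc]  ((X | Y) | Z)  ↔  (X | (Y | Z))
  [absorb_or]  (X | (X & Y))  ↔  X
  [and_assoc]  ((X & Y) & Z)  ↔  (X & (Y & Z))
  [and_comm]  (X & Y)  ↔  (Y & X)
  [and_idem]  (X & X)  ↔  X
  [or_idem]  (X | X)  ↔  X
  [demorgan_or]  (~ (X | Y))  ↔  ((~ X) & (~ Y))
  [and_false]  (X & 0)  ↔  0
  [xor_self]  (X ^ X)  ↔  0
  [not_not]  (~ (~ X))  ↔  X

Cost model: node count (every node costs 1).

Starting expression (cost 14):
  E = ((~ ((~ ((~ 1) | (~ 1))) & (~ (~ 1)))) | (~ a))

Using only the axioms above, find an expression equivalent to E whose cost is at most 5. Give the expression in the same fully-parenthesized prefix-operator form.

((~ 1) | (~ a))   [cost 5]

step 1: or_idem (→) rewrites ((~ 1) | (~ 1)) into (~ 1), now ((~ ((~ (~ 1)) & (~ (~ 1)))) | (~ a))
step 2: and_idem (→) rewrites ((~ (~ 1)) & (~ (~ 1))) into (~ (~ 1)), now ((~ (~ (~ 1))) | (~ a))
step 3: not_not (→) rewrites (~ (~ 1)) into 1, reaching cost 5 (bound 5)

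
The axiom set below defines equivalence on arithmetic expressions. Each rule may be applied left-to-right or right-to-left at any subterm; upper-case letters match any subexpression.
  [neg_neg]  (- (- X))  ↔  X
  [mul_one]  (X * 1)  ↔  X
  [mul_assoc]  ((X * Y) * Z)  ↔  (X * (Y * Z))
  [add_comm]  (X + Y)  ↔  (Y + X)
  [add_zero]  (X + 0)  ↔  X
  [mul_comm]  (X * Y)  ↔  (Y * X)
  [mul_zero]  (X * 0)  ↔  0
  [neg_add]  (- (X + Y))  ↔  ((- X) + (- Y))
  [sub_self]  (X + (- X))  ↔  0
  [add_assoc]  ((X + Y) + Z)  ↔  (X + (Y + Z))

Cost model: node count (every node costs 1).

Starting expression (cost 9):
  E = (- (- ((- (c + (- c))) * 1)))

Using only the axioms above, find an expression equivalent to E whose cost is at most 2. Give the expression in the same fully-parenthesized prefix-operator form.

(- 0)   [cost 2]

(1) (c + (- c))  =[sub_self →]=  0    ⊢ (- (- ((- 0) * 1)))
(2) ((- 0) * 1)  =[mul_one →]=  (- 0)    ⊢ (- (- (- 0)))
(3) (- (- 0))  =[neg_neg →]=  0    ⊢ cost 2, within 2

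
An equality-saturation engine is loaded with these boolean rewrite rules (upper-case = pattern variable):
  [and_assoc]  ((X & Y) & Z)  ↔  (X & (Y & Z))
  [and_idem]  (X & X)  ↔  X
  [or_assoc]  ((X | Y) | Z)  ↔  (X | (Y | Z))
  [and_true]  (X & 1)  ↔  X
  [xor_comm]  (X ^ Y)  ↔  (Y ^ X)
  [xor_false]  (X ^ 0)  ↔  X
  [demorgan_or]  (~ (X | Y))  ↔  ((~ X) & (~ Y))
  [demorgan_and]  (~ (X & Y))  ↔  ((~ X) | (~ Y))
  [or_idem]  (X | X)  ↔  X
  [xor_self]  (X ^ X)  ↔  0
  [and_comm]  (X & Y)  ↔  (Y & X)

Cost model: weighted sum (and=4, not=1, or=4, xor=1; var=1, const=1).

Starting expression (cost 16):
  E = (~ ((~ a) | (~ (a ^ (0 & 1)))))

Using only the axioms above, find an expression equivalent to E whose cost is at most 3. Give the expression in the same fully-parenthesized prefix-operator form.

(1) (0 & 1)  =[and_true →]=  0    ⊢ (~ ((~ a) | (~ (a ^ 0))))
(2) (a ^ 0)  =[xor_false →]=  a    ⊢ (~ ((~ a) | (~ a)))
(3) ((~ a) | (~ a))  =[or_idem →]=  (~ a)    ⊢ cost 3, within 3

(~ (~ a))   [cost 3]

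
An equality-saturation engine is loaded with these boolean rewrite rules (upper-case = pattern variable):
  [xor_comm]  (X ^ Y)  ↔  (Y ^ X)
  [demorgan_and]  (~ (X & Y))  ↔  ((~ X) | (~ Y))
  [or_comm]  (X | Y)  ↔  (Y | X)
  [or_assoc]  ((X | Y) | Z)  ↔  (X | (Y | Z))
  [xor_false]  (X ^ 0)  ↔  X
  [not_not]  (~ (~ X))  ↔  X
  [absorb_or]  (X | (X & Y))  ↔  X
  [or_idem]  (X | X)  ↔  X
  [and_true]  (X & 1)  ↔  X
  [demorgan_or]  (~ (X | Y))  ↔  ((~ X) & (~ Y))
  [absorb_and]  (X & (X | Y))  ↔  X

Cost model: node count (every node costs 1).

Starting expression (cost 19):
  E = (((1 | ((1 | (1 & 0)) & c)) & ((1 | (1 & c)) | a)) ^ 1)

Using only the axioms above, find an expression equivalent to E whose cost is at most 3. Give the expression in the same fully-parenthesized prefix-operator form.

(1 ^ 1)   [cost 3]

(1) (1 | (1 & 0))  =[absorb_or →]=  1    ⊢ (((1 | (1 & c)) & ((1 | (1 & c)) | a)) ^ 1)
(2) ((1 | (1 & c)) & ((1 | (1 & c)) | a))  =[absorb_and →]=  (1 | (1 & c))    ⊢ ((1 | (1 & c)) ^ 1)
(3) (1 | (1 & c))  =[absorb_or →]=  1    ⊢ cost 3, within 3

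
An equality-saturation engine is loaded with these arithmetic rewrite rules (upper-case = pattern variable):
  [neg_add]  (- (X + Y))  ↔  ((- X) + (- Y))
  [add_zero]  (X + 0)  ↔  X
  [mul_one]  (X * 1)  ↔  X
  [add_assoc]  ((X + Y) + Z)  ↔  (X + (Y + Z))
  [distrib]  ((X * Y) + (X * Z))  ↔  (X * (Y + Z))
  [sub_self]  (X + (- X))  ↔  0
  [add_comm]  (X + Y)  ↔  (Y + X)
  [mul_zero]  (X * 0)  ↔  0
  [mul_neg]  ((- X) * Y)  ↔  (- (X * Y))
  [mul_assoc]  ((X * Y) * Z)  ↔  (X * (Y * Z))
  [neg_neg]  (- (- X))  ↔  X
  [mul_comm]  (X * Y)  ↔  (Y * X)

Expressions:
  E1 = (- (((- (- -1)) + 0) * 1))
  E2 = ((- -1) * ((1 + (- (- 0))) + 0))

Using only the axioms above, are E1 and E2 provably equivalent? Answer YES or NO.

step 1: mul_one (→) rewrites (((- (- -1)) + 0) * 1) into ((- (- -1)) + 0), now (- ((- (- -1)) + 0))
step 2: add_zero (→) rewrites ((- (- -1)) + 0) into (- (- -1)), now (- (- (- -1)))
step 3: neg_neg (→) rewrites (- (- -1)) into -1, now (- -1)
step 4: mul_one (←) rewrites (- -1) into ((- -1) * 1)
step 5: add_zero (←) rewrites 1 into (1 + 0), now ((- -1) * (1 + 0))
step 6: add_zero (←) rewrites 1 into (1 + 0), now ((- -1) * ((1 + 0) + 0))
step 7: neg_neg (←) rewrites 0 into (- (- 0)), which is E2

YES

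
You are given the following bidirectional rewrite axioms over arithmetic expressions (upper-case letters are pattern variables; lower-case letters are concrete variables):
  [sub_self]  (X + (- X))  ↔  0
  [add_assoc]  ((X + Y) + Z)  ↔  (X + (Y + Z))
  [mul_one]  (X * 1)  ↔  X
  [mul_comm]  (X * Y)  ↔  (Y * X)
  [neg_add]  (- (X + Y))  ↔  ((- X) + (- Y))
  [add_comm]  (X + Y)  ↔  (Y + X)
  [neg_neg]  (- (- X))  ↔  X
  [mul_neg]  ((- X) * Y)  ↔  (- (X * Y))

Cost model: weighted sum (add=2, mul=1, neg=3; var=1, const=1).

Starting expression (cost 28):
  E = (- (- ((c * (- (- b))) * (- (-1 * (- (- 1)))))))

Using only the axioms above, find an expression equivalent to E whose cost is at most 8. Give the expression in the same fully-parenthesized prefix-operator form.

step 1: neg_neg (→) rewrites (- (- ((c * (- (- b))) * (- (-1 * (- (- 1))))))) into ((c * (- (- b))) * (- (-1 * (- (- 1)))))
step 2: neg_neg (→) rewrites (- (- 1)) into 1, now ((c * (- (- b))) * (- (-1 * 1)))
step 3: neg_neg (→) rewrites (- (- b)) into b, now ((c * b) * (- (-1 * 1)))
step 4: mul_comm (→) rewrites ((c * b) * (- (-1 * 1))) into ((- (-1 * 1)) * (c * b))
step 5: mul_one (→) rewrites (-1 * 1) into -1, reaching cost 8 (bound 8)

((- -1) * (c * b))   [cost 8]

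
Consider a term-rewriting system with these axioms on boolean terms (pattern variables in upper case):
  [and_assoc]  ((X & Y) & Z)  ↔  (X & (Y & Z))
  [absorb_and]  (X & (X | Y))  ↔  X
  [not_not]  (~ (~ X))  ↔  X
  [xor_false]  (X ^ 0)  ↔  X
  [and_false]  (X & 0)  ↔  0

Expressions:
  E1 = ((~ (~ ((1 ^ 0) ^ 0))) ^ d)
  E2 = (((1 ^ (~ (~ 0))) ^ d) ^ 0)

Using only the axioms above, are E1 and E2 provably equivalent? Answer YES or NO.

YES

(1) (1 ^ 0)  =[xor_false →]=  1    ⊢ ((~ (~ (1 ^ 0))) ^ d)
(2) (~ (~ (1 ^ 0)))  =[not_not →]=  (1 ^ 0)    ⊢ ((1 ^ 0) ^ d)
(3) 0  =[not_not ←]=  (~ (~ 0))    ⊢ ((1 ^ (~ (~ 0))) ^ d)
(4) ((1 ^ (~ (~ 0))) ^ d)  =[xor_false ←]=  (((1 ^ (~ (~ 0))) ^ d) ^ 0)    ⊢ E2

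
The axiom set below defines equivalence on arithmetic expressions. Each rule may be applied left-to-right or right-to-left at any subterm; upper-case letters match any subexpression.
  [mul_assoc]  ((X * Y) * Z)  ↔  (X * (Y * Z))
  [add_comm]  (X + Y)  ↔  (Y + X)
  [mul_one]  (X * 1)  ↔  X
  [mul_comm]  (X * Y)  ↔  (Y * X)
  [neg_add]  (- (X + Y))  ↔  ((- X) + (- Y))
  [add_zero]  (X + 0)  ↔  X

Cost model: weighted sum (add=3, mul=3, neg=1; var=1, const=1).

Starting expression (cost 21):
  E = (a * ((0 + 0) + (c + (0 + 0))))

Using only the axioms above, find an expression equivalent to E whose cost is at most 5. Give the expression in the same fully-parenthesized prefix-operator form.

(a * c)   [cost 5]

(1) (0 + 0)  =[add_zero →]=  0    ⊢ (a * ((0 + 0) + (c + 0)))
(2) ((0 + 0) + (c + 0))  =[add_comm →]=  ((c + 0) + (0 + 0))    ⊢ (a * ((c + 0) + (0 + 0)))
(3) (0 + 0)  =[add_zero →]=  0    ⊢ (a * ((c + 0) + 0))
(4) ((c + 0) + 0)  =[add_zero →]=  (c + 0)    ⊢ (a * (c + 0))
(5) (c + 0)  =[add_zero →]=  c    ⊢ cost 5, within 5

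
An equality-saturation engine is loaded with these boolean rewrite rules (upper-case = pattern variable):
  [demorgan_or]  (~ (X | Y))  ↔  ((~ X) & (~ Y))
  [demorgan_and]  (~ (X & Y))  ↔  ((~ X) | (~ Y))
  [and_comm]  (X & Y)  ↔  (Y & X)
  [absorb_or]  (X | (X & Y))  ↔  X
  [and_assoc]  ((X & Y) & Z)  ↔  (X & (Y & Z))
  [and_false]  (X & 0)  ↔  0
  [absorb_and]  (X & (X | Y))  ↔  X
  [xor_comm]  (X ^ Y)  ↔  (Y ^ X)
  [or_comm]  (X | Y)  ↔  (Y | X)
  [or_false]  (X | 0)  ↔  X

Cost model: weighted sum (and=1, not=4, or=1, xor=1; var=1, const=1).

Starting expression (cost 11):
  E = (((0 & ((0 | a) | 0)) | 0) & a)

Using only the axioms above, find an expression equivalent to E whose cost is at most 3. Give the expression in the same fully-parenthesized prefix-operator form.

(0 & a)   [cost 3]

step 1: or_false (→) rewrites ((0 | a) | 0) into (0 | a), now (((0 & (0 | a)) | 0) & a)
step 2: absorb_and (→) rewrites (0 & (0 | a)) into 0, now ((0 | 0) & a)
step 3: or_false (→) rewrites (0 | 0) into 0, reaching cost 3 (bound 3)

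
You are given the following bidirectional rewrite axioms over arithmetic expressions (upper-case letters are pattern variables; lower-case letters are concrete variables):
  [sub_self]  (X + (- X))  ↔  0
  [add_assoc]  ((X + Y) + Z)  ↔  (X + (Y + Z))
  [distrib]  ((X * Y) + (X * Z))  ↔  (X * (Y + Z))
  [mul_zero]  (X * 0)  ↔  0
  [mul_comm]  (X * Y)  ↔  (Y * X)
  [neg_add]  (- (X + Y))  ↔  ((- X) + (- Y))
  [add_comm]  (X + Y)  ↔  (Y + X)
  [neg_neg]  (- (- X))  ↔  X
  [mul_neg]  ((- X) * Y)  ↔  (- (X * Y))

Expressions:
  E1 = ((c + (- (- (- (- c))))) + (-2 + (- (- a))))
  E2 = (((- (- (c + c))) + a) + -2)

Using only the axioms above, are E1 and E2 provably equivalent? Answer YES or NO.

(1) (- (- a))  =[neg_neg →]=  a    ⊢ ((c + (- (- (- (- c))))) + (-2 + a))
(2) (- (- (- (- c))))  =[neg_neg →]=  (- (- c))    ⊢ ((c + (- (- c))) + (-2 + a))
(3) (- (- c))  =[neg_neg →]=  c    ⊢ ((c + c) + (-2 + a))
(4) (-2 + a)  =[add_comm →]=  (a + -2)    ⊢ ((c + c) + (a + -2))
(5) ((c + c) + (a + -2))  =[add_assoc ←]=  (((c + c) + a) + -2)
(6) (c + c)  =[neg_neg ←]=  (- (- (c + c)))    ⊢ E2

YES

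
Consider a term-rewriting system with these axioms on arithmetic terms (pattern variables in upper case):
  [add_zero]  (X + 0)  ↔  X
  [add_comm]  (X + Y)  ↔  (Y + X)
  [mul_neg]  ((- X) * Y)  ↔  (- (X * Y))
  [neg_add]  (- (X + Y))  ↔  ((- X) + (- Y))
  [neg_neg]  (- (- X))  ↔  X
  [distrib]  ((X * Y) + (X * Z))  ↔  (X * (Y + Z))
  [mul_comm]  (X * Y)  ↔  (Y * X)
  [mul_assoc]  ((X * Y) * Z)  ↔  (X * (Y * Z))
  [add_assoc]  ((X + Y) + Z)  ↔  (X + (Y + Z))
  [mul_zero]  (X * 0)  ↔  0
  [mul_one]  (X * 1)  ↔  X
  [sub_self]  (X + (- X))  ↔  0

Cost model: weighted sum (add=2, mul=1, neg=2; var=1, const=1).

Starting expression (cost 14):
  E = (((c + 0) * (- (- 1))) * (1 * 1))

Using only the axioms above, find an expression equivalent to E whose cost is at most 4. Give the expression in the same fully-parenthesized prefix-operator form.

1. [neg_neg →] (- (- 1))  →  1;  E = (((c + 0) * 1) * (1 * 1))
2. [mul_one →] (1 * 1)  →  1;  E = (((c + 0) * 1) * 1)
3. [mul_one →] (((c + 0) * 1) * 1)  →  ((c + 0) * 1)
4. [mul_one →] ((c + 0) * 1)  →  (c + 0);  cost 4 ≤ 4, done

(c + 0)   [cost 4]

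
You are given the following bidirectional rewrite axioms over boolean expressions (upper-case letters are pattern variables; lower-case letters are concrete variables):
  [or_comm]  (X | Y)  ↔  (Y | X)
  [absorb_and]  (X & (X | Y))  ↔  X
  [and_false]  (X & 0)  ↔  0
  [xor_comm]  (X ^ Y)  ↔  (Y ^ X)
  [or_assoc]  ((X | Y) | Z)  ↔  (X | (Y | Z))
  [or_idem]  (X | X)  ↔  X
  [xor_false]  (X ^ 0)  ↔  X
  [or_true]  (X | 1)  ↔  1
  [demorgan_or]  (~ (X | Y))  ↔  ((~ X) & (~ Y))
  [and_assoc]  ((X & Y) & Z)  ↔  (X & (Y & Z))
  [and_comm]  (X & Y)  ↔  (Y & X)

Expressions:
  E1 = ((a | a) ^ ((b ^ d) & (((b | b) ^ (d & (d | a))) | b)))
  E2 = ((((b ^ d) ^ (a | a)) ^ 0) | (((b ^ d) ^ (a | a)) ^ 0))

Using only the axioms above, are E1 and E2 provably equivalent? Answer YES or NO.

(1) (d & (d | a))  =[absorb_and →]=  d    ⊢ ((a | a) ^ ((b ^ d) & (((b | b) ^ d) | b)))
(2) (b | b)  =[or_idem →]=  b    ⊢ ((a | a) ^ ((b ^ d) & ((b ^ d) | b)))
(3) ((b ^ d) & ((b ^ d) | b))  =[absorb_and →]=  (b ^ d)    ⊢ ((a | a) ^ (b ^ d))
(4) ((a | a) ^ (b ^ d))  =[xor_false ←]=  (((a | a) ^ (b ^ d)) ^ 0)
(5) ((a | a) ^ (b ^ d))  =[xor_comm →]=  ((b ^ d) ^ (a | a))    ⊢ (((b ^ d) ^ (a | a)) ^ 0)
(6) (((b ^ d) ^ (a | a)) ^ 0)  =[or_idem ←]=  ((((b ^ d) ^ (a | a)) ^ 0) | (((b ^ d) ^ (a | a)) ^ 0))    ⊢ E2

YES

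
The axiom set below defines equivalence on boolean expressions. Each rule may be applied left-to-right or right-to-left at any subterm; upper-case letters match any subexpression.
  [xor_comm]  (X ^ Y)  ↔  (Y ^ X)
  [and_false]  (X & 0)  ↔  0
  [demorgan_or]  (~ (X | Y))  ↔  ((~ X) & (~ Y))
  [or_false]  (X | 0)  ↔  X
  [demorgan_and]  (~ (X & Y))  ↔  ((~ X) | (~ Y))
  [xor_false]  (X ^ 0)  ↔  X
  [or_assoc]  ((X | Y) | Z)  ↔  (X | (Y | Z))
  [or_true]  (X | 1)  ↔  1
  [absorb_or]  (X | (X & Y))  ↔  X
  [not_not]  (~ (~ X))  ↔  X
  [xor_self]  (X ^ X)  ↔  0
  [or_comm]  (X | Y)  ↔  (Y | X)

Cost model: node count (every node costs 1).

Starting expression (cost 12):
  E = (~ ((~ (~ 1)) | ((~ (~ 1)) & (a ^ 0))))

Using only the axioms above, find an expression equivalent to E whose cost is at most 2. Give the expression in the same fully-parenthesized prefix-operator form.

(~ 1)   [cost 2]

1. [xor_false →] (a ^ 0)  →  a;  E = (~ ((~ (~ 1)) | ((~ (~ 1)) & a)))
2. [absorb_or →] ((~ (~ 1)) | ((~ (~ 1)) & a))  →  (~ (~ 1));  E = (~ (~ (~ 1)))
3. [not_not →] (~ (~ (~ 1)))  →  (~ 1);  cost 2 ≤ 2, done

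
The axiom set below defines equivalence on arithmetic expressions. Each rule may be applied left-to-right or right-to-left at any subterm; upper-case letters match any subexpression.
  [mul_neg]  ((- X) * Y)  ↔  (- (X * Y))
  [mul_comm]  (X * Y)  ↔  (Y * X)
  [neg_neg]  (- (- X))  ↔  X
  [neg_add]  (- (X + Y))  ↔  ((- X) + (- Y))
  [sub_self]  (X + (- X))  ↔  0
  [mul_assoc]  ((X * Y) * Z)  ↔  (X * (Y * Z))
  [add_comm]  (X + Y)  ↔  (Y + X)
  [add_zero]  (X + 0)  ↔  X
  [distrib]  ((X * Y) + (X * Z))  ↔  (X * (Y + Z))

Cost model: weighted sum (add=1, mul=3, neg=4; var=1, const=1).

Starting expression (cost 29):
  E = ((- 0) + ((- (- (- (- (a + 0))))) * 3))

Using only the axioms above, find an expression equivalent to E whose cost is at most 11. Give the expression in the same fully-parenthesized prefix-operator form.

((- 0) + (a * 3))   [cost 11]

1. [neg_neg →] (- (- (- (a + 0))))  →  (- (a + 0));  E = ((- 0) + ((- (- (a + 0))) * 3))
2. [add_zero →] (a + 0)  →  a;  E = ((- 0) + ((- (- a)) * 3))
3. [neg_neg →] (- (- a))  →  a;  cost 11 ≤ 11, done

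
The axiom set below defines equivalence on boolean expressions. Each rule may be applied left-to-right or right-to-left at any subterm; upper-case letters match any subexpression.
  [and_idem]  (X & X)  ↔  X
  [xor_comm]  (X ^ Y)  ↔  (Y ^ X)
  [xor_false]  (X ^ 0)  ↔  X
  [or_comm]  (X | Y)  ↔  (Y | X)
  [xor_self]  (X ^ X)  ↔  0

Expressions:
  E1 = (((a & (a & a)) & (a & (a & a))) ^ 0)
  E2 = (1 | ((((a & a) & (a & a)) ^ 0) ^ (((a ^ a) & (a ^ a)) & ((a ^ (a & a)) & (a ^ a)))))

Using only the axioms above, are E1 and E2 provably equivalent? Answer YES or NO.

Every axiom is a valid identity, so a rewrite proof would force E1 and E2 to agree under every assignment.
At a=0: E1 = 0 but E2 = 1; they differ, so no derivation exists.

NO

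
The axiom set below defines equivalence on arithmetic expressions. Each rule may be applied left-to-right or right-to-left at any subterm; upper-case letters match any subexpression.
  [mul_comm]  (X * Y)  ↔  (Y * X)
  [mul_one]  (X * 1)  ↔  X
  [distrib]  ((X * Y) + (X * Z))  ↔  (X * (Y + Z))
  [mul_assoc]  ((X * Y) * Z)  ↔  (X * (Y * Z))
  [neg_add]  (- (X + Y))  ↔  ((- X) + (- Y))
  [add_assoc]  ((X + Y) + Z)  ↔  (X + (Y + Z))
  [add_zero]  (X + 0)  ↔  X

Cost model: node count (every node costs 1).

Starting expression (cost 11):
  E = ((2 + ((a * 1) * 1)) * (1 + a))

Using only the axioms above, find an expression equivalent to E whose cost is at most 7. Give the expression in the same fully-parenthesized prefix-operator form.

1. [mul_one →] ((a * 1) * 1)  →  (a * 1);  E = ((2 + (a * 1)) * (1 + a))
2. [mul_one →] (a * 1)  →  a;  cost 7 ≤ 7, done

((2 + a) * (1 + a))   [cost 7]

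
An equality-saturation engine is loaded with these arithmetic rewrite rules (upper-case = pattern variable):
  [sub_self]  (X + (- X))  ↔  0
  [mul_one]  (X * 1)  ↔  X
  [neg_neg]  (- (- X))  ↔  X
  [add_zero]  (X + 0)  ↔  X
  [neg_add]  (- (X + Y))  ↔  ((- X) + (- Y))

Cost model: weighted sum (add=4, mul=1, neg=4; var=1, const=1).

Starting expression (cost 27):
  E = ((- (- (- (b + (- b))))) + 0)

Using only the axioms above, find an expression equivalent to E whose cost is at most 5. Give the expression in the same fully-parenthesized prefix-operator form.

(- 0)   [cost 5]

1. [neg_neg →] (- (- (b + (- b))))  →  (b + (- b));  E = ((- (b + (- b))) + 0)
2. [sub_self →] (b + (- b))  →  0;  E = ((- 0) + 0)
3. [add_zero →] ((- 0) + 0)  →  (- 0);  cost 5 ≤ 5, done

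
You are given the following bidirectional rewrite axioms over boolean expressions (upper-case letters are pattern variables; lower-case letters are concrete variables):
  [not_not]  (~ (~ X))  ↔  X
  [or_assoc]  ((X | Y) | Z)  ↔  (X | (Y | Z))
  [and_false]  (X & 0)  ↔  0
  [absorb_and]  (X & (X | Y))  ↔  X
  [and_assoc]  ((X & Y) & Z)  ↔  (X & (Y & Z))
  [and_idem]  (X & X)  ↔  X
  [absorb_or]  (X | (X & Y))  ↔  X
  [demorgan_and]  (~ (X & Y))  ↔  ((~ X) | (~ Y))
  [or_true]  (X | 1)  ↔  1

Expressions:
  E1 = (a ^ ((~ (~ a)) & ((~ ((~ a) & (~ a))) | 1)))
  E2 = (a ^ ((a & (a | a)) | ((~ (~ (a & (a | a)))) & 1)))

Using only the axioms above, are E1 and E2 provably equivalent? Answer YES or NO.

(1) ((~ a) & (~ a))  =[and_idem →]=  (~ a)    ⊢ (a ^ ((~ (~ a)) & ((~ (~ a)) | 1)))
(2) ((~ (~ a)) & ((~ (~ a)) | 1))  =[absorb_and →]=  (~ (~ a))    ⊢ (a ^ (~ (~ a)))
(3) (~ (~ a))  =[not_not →]=  a    ⊢ (a ^ a)
(4) a  =[absorb_and ←]=  (a & (a | a))    ⊢ (a ^ (a & (a | a)))
(5) (a & (a | a))  =[absorb_or ←]=  ((a & (a | a)) | ((a & (a | a)) & 1))    ⊢ (a ^ ((a & (a | a)) | ((a & (a | a)) & 1)))
(6) (a & (a | a))  =[not_not ←]=  (~ (~ (a & (a | a))))    ⊢ E2

YES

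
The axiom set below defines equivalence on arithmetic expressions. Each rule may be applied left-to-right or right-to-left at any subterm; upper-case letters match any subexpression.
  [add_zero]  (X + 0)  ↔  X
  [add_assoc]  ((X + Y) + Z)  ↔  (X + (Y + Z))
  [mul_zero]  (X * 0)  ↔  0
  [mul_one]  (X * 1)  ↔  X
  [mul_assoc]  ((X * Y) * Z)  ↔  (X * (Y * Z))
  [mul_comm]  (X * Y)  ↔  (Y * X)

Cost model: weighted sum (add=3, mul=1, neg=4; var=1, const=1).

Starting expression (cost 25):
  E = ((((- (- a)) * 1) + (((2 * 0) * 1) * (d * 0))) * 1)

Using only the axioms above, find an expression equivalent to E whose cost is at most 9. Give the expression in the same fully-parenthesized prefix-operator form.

(1) ((((- (- a)) * 1) + (((2 * 0) * 1) * (d * 0))) * 1)  =[mul_one →]=  (((- (- a)) * 1) + (((2 * 0) * 1) * (d * 0)))
(2) (2 * 0)  =[mul_zero →]=  0    ⊢ (((- (- a)) * 1) + ((0 * 1) * (d * 0)))
(3) (0 * 1)  =[mul_one →]=  0    ⊢ (((- (- a)) * 1) + (0 * (d * 0)))
(4) (d * 0)  =[mul_zero →]=  0    ⊢ (((- (- a)) * 1) + (0 * 0))
(5) (0 * 0)  =[mul_zero →]=  0    ⊢ (((- (- a)) * 1) + 0)
(6) ((- (- a)) * 1)  =[mul_one →]=  (- (- a))    ⊢ ((- (- a)) + 0)
(7) ((- (- a)) + 0)  =[add_zero →]=  (- (- a))    ⊢ cost 9, within 9

(- (- a))   [cost 9]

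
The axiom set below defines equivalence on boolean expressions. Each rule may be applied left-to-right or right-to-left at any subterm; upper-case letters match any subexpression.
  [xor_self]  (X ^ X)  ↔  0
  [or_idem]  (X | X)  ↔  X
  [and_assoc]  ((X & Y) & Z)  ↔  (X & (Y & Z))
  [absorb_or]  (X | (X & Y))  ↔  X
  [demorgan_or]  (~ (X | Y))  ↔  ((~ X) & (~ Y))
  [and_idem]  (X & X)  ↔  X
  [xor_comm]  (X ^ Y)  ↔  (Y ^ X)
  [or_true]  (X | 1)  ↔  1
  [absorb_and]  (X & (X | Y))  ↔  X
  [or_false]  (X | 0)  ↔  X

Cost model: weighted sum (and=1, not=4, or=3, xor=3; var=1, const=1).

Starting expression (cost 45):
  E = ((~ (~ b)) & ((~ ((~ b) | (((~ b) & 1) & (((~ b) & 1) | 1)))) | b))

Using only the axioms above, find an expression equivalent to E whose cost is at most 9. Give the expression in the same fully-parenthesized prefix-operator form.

1. [absorb_and →] (((~ b) & 1) & (((~ b) & 1) | 1))  →  ((~ b) & 1);  E = ((~ (~ b)) & ((~ ((~ b) | ((~ b) & 1))) | b))
2. [absorb_or →] ((~ b) | ((~ b) & 1))  →  (~ b);  E = ((~ (~ b)) & ((~ (~ b)) | b))
3. [absorb_and →] ((~ (~ b)) & ((~ (~ b)) | b))  →  (~ (~ b));  cost 9 ≤ 9, done

(~ (~ b))   [cost 9]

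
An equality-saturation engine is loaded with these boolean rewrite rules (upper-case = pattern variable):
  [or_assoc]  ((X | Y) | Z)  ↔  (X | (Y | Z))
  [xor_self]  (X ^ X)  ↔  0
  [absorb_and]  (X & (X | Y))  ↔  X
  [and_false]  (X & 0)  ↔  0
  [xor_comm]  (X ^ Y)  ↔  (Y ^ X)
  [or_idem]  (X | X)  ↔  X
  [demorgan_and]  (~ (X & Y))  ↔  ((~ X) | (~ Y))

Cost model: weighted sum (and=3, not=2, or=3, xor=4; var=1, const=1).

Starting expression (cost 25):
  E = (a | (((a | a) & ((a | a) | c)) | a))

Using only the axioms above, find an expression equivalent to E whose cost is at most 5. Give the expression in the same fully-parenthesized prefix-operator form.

(a | a)   [cost 5]

step 1: absorb_and (→) rewrites ((a | a) & ((a | a) | c)) into (a | a), now (a | ((a | a) | a))
step 2: or_assoc (→) rewrites ((a | a) | a) into (a | (a | a)), now (a | (a | (a | a)))
step 3: or_idem (→) rewrites (a | a) into a, now (a | (a | a))
step 4: or_idem (→) rewrites (a | a) into a, reaching cost 5 (bound 5)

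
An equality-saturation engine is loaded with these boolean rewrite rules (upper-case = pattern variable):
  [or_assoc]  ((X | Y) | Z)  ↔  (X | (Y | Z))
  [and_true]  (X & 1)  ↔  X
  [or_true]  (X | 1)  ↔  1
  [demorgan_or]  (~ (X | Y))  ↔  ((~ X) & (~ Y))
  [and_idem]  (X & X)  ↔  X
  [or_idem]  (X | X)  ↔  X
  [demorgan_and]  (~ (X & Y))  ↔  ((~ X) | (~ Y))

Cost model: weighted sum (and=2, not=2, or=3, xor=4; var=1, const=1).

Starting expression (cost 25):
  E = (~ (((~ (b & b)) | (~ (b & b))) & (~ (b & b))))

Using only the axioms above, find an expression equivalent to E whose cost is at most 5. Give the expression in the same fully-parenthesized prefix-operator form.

(1) ((~ (b & b)) | (~ (b & b)))  =[or_idem →]=  (~ (b & b))    ⊢ (~ ((~ (b & b)) & (~ (b & b))))
(2) ((~ (b & b)) & (~ (b & b)))  =[and_idem →]=  (~ (b & b))    ⊢ (~ (~ (b & b)))
(3) (b & b)  =[and_idem →]=  b    ⊢ cost 5, within 5

(~ (~ b))   [cost 5]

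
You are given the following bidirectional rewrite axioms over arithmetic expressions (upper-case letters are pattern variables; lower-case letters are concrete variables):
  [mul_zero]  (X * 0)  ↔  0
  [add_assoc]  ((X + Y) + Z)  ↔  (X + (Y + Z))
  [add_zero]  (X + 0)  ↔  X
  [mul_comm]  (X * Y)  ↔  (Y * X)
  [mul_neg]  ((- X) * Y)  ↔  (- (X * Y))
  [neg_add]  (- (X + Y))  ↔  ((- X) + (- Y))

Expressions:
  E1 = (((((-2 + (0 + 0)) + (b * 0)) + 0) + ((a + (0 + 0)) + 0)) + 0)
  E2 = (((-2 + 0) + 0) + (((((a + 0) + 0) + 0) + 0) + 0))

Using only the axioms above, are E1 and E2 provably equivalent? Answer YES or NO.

YES

(1) (((((-2 + (0 + 0)) + (b * 0)) + 0) + ((a + (0 + 0)) + 0)) + 0)  =[add_assoc →]=  ((((-2 + (0 + 0)) + (b * 0)) + 0) + (((a + (0 + 0)) + 0) + 0))
(2) (0 + 0)  =[add_zero →]=  0    ⊢ ((((-2 + 0) + (b * 0)) + 0) + (((a + (0 + 0)) + 0) + 0))
(3) (((-2 + 0) + (b * 0)) + 0)  =[add_zero →]=  ((-2 + 0) + (b * 0))    ⊢ (((-2 + 0) + (b * 0)) + (((a + (0 + 0)) + 0) + 0))
(4) (b * 0)  =[mul_zero →]=  0    ⊢ (((-2 + 0) + 0) + (((a + (0 + 0)) + 0) + 0))
(5) (-2 + 0)  =[add_zero →]=  -2    ⊢ ((-2 + 0) + (((a + (0 + 0)) + 0) + 0))
(6) (((a + (0 + 0)) + 0) + 0)  =[add_zero →]=  ((a + (0 + 0)) + 0)    ⊢ ((-2 + 0) + ((a + (0 + 0)) + 0))
(7) (0 + 0)  =[add_zero →]=  0    ⊢ ((-2 + 0) + ((a + 0) + 0))
(8) (-2 + 0)  =[add_zero →]=  -2    ⊢ (-2 + ((a + 0) + 0))
(9) ((a + 0) + 0)  =[add_zero ←]=  (((a + 0) + 0) + 0)    ⊢ (-2 + (((a + 0) + 0) + 0))
(10) -2  =[add_zero ←]=  (-2 + 0)    ⊢ ((-2 + 0) + (((a + 0) + 0) + 0))
(11) (-2 + 0)  =[add_zero ←]=  ((-2 + 0) + 0)    ⊢ (((-2 + 0) + 0) + (((a + 0) + 0) + 0))
(12) (a + 0)  =[add_zero ←]=  ((a + 0) + 0)    ⊢ (((-2 + 0) + 0) + ((((a + 0) + 0) + 0) + 0))
(13) (((a + 0) + 0) + 0)  =[add_zero ←]=  ((((a + 0) + 0) + 0) + 0)    ⊢ E2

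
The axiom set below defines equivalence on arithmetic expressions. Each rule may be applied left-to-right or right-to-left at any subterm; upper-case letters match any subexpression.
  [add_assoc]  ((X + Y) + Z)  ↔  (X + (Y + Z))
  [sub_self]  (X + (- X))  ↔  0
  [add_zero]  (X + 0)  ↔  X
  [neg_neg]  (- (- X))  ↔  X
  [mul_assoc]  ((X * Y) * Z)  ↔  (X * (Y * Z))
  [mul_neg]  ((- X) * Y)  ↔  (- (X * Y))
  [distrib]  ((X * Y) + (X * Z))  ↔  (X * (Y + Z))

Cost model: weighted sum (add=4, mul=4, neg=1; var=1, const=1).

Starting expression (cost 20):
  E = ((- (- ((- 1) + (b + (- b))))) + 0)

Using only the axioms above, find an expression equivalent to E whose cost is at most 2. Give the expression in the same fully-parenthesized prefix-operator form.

(1) (b + (- b))  =[sub_self →]=  0    ⊢ ((- (- ((- 1) + 0))) + 0)
(2) ((- 1) + 0)  =[add_zero →]=  (- 1)    ⊢ ((- (- (- 1))) + 0)
(3) (- (- 1))  =[neg_neg →]=  1    ⊢ ((- 1) + 0)
(4) ((- 1) + 0)  =[add_zero →]=  (- 1)    ⊢ cost 2, within 2

(- 1)   [cost 2]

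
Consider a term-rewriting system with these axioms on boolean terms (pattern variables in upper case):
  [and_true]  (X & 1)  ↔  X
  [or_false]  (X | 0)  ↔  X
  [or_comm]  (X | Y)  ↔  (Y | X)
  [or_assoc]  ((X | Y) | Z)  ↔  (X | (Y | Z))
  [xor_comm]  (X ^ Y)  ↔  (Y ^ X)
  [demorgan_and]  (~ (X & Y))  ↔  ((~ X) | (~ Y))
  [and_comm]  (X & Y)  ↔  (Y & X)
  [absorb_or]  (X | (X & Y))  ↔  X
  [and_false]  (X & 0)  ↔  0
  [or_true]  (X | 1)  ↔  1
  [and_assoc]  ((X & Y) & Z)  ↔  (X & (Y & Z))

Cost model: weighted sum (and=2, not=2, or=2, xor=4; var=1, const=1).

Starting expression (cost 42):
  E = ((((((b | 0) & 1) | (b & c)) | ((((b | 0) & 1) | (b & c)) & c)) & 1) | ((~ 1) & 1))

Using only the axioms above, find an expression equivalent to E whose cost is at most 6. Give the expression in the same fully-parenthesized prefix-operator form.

(b | (~ 1))   [cost 6]

(1) ((((b | 0) & 1) | (b & c)) | ((((b | 0) & 1) | (b & c)) & c))  =[absorb_or →]=  (((b | 0) & 1) | (b & c))    ⊢ (((((b | 0) & 1) | (b & c)) & 1) | ((~ 1) & 1))
(2) ((b | 0) & 1)  =[and_true →]=  (b | 0)    ⊢ ((((b | 0) | (b & c)) & 1) | ((~ 1) & 1))
(3) (b | 0)  =[or_false →]=  b    ⊢ (((b | (b & c)) & 1) | ((~ 1) & 1))
(4) ((b | (b & c)) & 1)  =[and_true →]=  (b | (b & c))    ⊢ ((b | (b & c)) | ((~ 1) & 1))
(5) (b | (b & c))  =[absorb_or →]=  b    ⊢ (b | ((~ 1) & 1))
(6) ((~ 1) & 1)  =[and_true →]=  (~ 1)    ⊢ cost 6, within 6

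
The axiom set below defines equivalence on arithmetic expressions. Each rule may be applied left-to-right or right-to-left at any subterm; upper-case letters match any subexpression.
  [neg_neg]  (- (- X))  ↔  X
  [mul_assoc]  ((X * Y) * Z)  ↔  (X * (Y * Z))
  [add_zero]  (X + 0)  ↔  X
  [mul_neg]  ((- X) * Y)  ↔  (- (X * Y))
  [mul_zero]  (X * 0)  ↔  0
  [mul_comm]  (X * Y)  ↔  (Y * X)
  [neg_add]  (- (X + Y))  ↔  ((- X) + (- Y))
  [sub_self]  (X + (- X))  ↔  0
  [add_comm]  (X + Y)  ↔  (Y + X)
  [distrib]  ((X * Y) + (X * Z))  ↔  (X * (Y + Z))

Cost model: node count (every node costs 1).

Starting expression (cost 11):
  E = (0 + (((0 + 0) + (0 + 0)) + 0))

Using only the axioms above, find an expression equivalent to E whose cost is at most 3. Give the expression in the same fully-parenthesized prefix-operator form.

1. [add_zero →] (((0 + 0) + (0 + 0)) + 0)  →  ((0 + 0) + (0 + 0));  E = (0 + ((0 + 0) + (0 + 0)))
2. [add_comm →] (0 + ((0 + 0) + (0 + 0)))  →  (((0 + 0) + (0 + 0)) + 0)
3. [add_zero →] (0 + 0)  →  0;  E = ((0 + (0 + 0)) + 0)
4. [add_comm →] (0 + (0 + 0))  →  ((0 + 0) + 0);  E = (((0 + 0) + 0) + 0)
5. [add_zero →] (((0 + 0) + 0) + 0)  →  ((0 + 0) + 0)
6. [add_zero →] (0 + 0)  →  0;  cost 3 ≤ 3, done

(0 + 0)   [cost 3]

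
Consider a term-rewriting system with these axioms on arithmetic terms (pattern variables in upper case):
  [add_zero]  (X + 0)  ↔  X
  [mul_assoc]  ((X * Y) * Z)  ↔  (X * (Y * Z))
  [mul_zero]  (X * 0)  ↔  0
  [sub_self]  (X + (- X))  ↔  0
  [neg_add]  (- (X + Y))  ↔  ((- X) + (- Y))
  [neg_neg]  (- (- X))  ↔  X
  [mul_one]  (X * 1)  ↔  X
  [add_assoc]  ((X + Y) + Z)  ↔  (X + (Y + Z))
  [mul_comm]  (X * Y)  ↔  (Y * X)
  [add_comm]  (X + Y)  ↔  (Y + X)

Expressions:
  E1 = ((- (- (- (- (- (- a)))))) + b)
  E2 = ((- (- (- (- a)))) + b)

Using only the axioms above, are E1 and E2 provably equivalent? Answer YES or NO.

YES

step 1: neg_neg (→) rewrites (- (- (- (- (- a))))) into (- (- (- a))), which is E2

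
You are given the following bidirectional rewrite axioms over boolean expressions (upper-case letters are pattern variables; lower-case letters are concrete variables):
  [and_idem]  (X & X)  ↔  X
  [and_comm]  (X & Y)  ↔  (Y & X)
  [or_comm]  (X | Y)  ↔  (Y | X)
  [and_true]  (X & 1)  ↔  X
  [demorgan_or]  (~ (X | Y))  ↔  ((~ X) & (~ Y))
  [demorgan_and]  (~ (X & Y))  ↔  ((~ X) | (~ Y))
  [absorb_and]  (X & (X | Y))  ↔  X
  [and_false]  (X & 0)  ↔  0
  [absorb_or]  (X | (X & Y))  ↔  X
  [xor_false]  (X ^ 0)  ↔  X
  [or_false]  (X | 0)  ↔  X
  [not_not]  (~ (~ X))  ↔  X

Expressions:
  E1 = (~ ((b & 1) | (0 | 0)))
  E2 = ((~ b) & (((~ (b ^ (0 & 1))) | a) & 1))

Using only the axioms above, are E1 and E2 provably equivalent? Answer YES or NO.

YES

(1) (0 | 0)  =[or_false →]=  0    ⊢ (~ ((b & 1) | 0))
(2) (b & 1)  =[and_true →]=  b    ⊢ (~ (b | 0))
(3) (b | 0)  =[or_false →]=  b    ⊢ (~ b)
(4) (~ b)  =[absorb_and ←]=  ((~ b) & ((~ b) | a))
(5) ((~ b) | a)  =[and_true ←]=  (((~ b) | a) & 1)    ⊢ ((~ b) & (((~ b) | a) & 1))
(6) b  =[xor_false ←]=  (b ^ 0)    ⊢ ((~ b) & (((~ (b ^ 0)) | a) & 1))
(7) 0  =[and_true ←]=  (0 & 1)    ⊢ E2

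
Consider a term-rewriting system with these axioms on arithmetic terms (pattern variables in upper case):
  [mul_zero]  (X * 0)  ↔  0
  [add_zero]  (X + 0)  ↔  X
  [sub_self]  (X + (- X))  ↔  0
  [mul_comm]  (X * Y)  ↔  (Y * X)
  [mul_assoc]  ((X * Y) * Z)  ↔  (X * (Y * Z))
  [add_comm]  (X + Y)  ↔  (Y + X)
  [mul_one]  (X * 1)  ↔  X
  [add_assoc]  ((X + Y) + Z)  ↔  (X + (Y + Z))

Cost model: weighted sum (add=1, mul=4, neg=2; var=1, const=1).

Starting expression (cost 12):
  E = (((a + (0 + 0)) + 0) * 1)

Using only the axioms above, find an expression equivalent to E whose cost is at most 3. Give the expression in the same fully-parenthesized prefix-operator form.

(1) (((a + (0 + 0)) + 0) * 1)  =[mul_one →]=  ((a + (0 + 0)) + 0)
(2) (0 + 0)  =[add_zero →]=  0    ⊢ ((a + 0) + 0)
(3) (a + 0)  =[add_zero →]=  a    ⊢ cost 3, within 3

(a + 0)   [cost 3]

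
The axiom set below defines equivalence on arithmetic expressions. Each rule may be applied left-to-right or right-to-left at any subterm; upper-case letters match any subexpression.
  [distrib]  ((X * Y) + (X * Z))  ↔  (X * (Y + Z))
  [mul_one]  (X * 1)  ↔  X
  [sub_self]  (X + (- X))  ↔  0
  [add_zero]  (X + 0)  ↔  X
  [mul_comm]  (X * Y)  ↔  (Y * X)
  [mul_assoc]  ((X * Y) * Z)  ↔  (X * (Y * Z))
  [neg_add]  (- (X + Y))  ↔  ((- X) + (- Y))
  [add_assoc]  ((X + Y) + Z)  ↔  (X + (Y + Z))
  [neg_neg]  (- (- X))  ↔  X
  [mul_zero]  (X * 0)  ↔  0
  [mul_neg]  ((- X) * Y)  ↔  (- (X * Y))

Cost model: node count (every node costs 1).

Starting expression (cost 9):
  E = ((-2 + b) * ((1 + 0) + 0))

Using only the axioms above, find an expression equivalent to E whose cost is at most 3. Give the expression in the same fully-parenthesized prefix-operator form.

(-2 + b)   [cost 3]

1. [add_zero →] (1 + 0)  →  1;  E = ((-2 + b) * (1 + 0))
2. [add_zero →] (1 + 0)  →  1;  E = ((-2 + b) * 1)
3. [mul_one →] ((-2 + b) * 1)  →  (-2 + b);  cost 3 ≤ 3, done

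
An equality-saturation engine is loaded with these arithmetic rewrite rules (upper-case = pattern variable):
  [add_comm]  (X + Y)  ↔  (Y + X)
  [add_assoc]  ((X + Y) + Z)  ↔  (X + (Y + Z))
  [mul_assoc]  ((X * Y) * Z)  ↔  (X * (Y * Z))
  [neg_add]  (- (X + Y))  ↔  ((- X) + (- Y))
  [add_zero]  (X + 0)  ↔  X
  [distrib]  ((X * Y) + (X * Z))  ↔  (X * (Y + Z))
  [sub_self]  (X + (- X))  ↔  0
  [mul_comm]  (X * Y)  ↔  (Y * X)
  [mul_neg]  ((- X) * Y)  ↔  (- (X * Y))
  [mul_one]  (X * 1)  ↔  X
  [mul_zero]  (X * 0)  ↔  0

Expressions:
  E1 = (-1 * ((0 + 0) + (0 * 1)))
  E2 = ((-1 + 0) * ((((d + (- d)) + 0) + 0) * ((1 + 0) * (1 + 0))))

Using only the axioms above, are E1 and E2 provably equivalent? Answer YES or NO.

YES

(1) (0 + 0)  =[add_zero →]=  0    ⊢ (-1 * (0 + (0 * 1)))
(2) (0 * 1)  =[mul_one →]=  0    ⊢ (-1 * (0 + 0))
(3) (0 + 0)  =[add_zero →]=  0    ⊢ (-1 * 0)
(4) 0  =[mul_one ←]=  (0 * 1)    ⊢ (-1 * (0 * 1))
(5) 1  =[mul_one ←]=  (1 * 1)    ⊢ (-1 * (0 * (1 * 1)))
(6) 0  =[add_zero ←]=  (0 + 0)    ⊢ (-1 * ((0 + 0) * (1 * 1)))
(7) 1  =[add_zero ←]=  (1 + 0)    ⊢ (-1 * ((0 + 0) * ((1 + 0) * 1)))
(8) 1  =[add_zero ←]=  (1 + 0)    ⊢ (-1 * ((0 + 0) * ((1 + 0) * (1 + 0))))
(9) 0  =[add_zero ←]=  (0 + 0)    ⊢ (-1 * (((0 + 0) + 0) * ((1 + 0) * (1 + 0))))
(10) -1  =[add_zero ←]=  (-1 + 0)    ⊢ ((-1 + 0) * (((0 + 0) + 0) * ((1 + 0) * (1 + 0))))
(11) 0  =[sub_self ←]=  (d + (- d))    ⊢ E2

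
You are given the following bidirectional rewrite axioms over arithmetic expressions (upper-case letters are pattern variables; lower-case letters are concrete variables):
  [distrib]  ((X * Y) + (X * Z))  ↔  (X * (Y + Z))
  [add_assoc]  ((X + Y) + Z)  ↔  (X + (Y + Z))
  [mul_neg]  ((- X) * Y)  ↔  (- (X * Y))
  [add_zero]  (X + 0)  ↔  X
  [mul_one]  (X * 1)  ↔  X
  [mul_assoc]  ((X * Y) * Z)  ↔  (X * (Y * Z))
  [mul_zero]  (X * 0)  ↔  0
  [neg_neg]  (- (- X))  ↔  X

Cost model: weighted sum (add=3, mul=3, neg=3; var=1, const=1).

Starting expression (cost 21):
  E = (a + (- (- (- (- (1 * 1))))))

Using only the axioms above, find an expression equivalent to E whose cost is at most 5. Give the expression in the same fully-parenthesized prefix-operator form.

(a + 1)   [cost 5]

(1) (- (- (1 * 1)))  =[neg_neg →]=  (1 * 1)    ⊢ (a + (- (- (1 * 1))))
(2) (- (- (1 * 1)))  =[neg_neg →]=  (1 * 1)    ⊢ (a + (1 * 1))
(3) (1 * 1)  =[mul_one →]=  1    ⊢ cost 5, within 5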